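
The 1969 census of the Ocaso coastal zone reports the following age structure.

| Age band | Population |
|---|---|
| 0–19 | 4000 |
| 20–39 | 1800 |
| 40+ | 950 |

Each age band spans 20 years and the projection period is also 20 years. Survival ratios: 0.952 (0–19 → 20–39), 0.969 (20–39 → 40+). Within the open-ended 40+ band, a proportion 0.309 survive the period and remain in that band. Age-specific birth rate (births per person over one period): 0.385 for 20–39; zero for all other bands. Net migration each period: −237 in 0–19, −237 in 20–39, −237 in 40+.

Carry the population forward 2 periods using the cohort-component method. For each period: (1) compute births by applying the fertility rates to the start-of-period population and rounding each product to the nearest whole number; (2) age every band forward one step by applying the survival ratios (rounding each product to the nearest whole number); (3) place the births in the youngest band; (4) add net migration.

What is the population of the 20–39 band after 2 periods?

Numbering the bands 1..3 from youngest to oldest:
After projecting period 1:
Births: 1800 * 0.385 = 693
Band 2: 4000 * 0.952 = 3808
Band 3: 1800 * 0.969 + 950 * 0.309 = 1744 + 294 = 2038
Net migration: Band 1 − 237 → 456; Band 2 − 237 → 3571; Band 3 − 237 → 1801
End of period: [456, 3571, 1801]
After projecting period 2:
Births: 3571 * 0.385 = 1375
Band 2: 456 * 0.952 = 434
Band 3: 3571 * 0.969 + 1801 * 0.309 = 3460 + 557 = 4017
Net migration: Band 1 − 237 → 1138; Band 2 − 237 → 197; Band 3 − 237 → 3780
End of period: [1138, 197, 3780]

197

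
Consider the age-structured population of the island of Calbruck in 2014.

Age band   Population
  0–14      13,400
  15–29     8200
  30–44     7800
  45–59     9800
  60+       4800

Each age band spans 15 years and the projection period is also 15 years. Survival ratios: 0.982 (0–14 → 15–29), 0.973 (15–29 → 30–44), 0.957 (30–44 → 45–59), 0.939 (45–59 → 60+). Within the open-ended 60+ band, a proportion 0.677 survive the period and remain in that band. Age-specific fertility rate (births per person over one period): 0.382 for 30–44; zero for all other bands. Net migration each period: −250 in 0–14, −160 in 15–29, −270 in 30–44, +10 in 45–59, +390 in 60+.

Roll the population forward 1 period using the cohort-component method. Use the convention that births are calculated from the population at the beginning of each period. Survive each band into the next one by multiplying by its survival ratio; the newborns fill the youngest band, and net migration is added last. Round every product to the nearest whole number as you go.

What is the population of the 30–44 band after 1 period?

7709

[period 1]
Births: 7800 × 0.382 = 2980
15–29: 13400 × 0.982 = 13159
30–44: 8200 × 0.973 = 7979
45–59: 7800 × 0.957 = 7465
60+: 9800 × 0.939 + 4800 × 0.677 = 9202 + 3250 = 12452
Net migration: 0–14 − 250 → 2730; 15–29 − 160 → 12999; 30–44 − 270 → 7709; 45–59 + 10 → 7475; 60+ + 390 → 12842
Population now: 0–14=2730, 15–29=12999, 30–44=7709, 45–59=7475, 60+=12842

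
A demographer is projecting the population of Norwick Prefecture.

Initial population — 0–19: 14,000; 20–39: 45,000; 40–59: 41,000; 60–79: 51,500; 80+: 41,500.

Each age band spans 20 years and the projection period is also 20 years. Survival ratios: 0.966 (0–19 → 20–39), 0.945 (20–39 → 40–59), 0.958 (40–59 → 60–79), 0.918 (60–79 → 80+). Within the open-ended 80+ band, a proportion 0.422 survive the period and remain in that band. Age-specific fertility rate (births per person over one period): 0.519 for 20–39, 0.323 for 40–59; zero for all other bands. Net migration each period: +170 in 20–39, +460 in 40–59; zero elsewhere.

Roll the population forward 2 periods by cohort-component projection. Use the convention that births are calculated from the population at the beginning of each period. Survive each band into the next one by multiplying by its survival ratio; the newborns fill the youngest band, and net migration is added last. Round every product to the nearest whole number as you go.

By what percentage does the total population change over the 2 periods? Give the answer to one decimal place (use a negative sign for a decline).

-9.6

(Groups numbered youngest = 1 to oldest = 5.)
After projecting period 1:
Births: 45000 * 0.519 = 23355  |  41000 * 0.323 = 13243 ⇒ total 36598
Group 2: 14000 * 0.966 = 13524
Group 3: 45000 * 0.945 = 42525
Group 4: 41000 * 0.958 = 39278
Group 5: 51500 * 0.918 + 41500 * 0.422 = 47277 + 17513 = 64790
Net migration: Group 2 + 170 → 13694; Group 3 + 460 → 42985
→ [36598, 13694, 42985, 39278, 64790]
After projecting period 2:
Births: 13694 * 0.519 = 7107  |  42985 * 0.323 = 13884 ⇒ total 20991
Group 2: 36598 * 0.966 = 35354
Group 3: 13694 * 0.945 = 12941
Group 4: 42985 * 0.958 = 41180
Group 5: 39278 * 0.918 + 64790 * 0.422 = 36057 + 27341 = 63398
Net migration: Group 2 + 170 → 35524; Group 3 + 460 → 13401
→ [20991, 35524, 13401, 41180, 63398]
Total: 193000 → 174494; change = -18506; percentage change = -9.6%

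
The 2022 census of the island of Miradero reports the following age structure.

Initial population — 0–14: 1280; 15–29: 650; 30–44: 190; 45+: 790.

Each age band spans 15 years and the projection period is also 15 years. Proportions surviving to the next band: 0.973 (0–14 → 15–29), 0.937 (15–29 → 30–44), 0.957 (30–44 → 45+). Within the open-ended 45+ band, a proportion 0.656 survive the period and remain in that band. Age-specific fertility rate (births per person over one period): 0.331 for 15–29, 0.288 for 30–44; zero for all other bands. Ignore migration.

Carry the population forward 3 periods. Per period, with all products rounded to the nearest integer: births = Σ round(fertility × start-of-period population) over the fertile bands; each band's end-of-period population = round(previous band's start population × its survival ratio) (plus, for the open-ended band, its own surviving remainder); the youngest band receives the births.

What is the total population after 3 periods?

Period 1:
Births: 650 × 0.331 = 215, 190 × 0.288 = 55 — total 270
15–29: 1280 × 0.973 = 1245
30–44: 650 × 0.937 = 609
45+: 190 × 0.957 + 790 × 0.656 = 182 + 518 = 700
→ [270, 1245, 609, 700]
Period 2:
Births: 1245 × 0.331 = 412, 609 × 0.288 = 175 — total 587
15–29: 270 × 0.973 = 263
30–44: 1245 × 0.937 = 1167
45+: 609 × 0.957 + 700 × 0.656 = 583 + 459 = 1042
→ [587, 263, 1167, 1042]
Period 3:
Births: 263 × 0.331 = 87, 1167 × 0.288 = 336 — total 423
15–29: 587 × 0.973 = 571
30–44: 263 × 0.937 = 246
45+: 1167 × 0.957 + 1042 × 0.656 = 1117 + 684 = 1801
→ [423, 571, 246, 1801]
Total after period 3: 423 + 571 + 246 + 1801 = 3041

3041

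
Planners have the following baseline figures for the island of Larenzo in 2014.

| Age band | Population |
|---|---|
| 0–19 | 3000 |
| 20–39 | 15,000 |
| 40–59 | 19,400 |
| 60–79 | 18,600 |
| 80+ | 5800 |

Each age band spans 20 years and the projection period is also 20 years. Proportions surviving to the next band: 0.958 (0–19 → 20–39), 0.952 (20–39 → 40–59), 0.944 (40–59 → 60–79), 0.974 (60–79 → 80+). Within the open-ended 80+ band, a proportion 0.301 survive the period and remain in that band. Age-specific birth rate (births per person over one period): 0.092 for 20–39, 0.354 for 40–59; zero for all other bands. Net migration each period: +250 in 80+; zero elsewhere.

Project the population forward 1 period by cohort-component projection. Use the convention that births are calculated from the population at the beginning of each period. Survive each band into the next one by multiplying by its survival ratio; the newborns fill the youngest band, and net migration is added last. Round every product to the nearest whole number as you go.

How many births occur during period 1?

8248

— Period 1 —
Births: 15000 * 0.092 = 1380 ; 19400 * 0.354 = 6868 → total 8248
20–39: 3000 * 0.958 = 2874
40–59: 15000 * 0.952 = 14280
60–79: 19400 * 0.944 = 18314
80+: 18600 * 0.974 + 5800 * 0.301 = 18116 + 1746 = 19862
Net migration: 80+ + 250 → 20112
Giving 8248 / 2874 / 14280 / 18314 / 20112.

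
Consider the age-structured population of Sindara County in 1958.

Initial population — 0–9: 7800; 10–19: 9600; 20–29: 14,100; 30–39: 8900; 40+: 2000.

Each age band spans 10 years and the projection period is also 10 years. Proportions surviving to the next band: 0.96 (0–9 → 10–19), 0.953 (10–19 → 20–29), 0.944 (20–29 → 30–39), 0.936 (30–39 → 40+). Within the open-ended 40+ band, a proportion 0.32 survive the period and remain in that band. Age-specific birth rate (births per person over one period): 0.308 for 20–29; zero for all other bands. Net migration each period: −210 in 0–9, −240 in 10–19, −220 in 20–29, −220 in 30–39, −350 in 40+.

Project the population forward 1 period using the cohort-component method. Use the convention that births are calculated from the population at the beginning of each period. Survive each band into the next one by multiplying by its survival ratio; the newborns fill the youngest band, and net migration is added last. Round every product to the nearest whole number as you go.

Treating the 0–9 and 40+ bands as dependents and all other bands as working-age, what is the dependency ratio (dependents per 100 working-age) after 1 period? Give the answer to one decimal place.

Numbering the bands 1..5 from youngest to oldest:
After projecting period 1:
Births: 14100 × 0.308 = 4343
Band 2: 7800 × 0.96 = 7488
Band 3: 9600 × 0.953 = 9149
Band 4: 14100 × 0.944 = 13310
Band 5: 8900 × 0.936 + 2000 × 0.32 = 8330 + 640 = 8970
Net migration: Band 1 − 210 → 4133; Band 2 − 240 → 7248; Band 3 − 220 → 8929; Band 4 − 220 → 13090; Band 5 − 350 → 8620
Population now: 0–9=4133, 10–19=7248, 20–29=8929, 30–39=13090, 40+=8620
Dependents (band 0–9 + band 40+) = 4133 + 8620 = 12753; working-age = 29267; ratio = 12753/29267 × 100 = 43.6

43.6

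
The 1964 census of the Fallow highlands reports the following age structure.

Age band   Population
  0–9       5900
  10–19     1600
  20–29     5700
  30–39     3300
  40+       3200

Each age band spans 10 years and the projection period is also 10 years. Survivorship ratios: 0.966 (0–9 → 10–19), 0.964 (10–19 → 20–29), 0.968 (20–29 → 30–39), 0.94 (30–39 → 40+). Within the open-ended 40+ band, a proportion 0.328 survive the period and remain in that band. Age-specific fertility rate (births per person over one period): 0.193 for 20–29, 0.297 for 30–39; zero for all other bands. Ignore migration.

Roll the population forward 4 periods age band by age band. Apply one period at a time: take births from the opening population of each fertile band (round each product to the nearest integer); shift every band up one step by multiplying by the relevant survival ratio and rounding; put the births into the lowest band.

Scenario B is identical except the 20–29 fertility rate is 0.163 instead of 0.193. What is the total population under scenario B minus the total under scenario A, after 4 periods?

Numbering the bands 1..5 from youngest to oldest:
Period 1.
Births: 5700 * 0.193 = 1100 ; 3300 * 0.297 = 980 — total 2080
Band 2: 5900 * 0.966 = 5699
Band 3: 1600 * 0.964 = 1542
Band 4: 5700 * 0.968 = 5518
Band 5: 3300 * 0.94 + 3200 * 0.328 = 3102 + 1050 = 4152
Giving 2080 / 5699 / 1542 / 5518 / 4152.
Period 2.
Births: 1542 * 0.193 = 298 ; 5518 * 0.297 = 1639 — total 1937
Band 2: 2080 * 0.966 = 2009
Band 3: 5699 * 0.964 = 5494
Band 4: 1542 * 0.968 = 1493
Band 5: 5518 * 0.94 + 4152 * 0.328 = 5187 + 1362 = 6549
Giving 1937 / 2009 / 5494 / 1493 / 6549.
Period 3.
Births: 5494 * 0.193 = 1060 ; 1493 * 0.297 = 443 — total 1503
Band 2: 1937 * 0.966 = 1871
Band 3: 2009 * 0.964 = 1937
Band 4: 5494 * 0.968 = 5318
Band 5: 1493 * 0.94 + 6549 * 0.328 = 1403 + 2148 = 3551
Giving 1503 / 1871 / 1937 / 5318 / 3551.
Period 4.
Births: 1937 * 0.193 = 374 ; 5318 * 0.297 = 1579 — total 1953
Band 2: 1503 * 0.966 = 1452
Band 3: 1871 * 0.964 = 1804
Band 4: 1937 * 0.968 = 1875
Band 5: 5318 * 0.94 + 3551 * 0.328 = 4999 + 1165 = 6164
Giving 1953 / 1452 / 1804 / 1875 / 6164.
Scenario A total after 4 periods: 13248
Scenario B projection —
Period 1.
Births: 5700 * 0.163 = 929 ; 3300 * 0.297 = 980 — total 1909
Band 2: 5900 * 0.966 = 5699
Band 3: 1600 * 0.964 = 1542
Band 4: 5700 * 0.968 = 5518
Band 5: 3300 * 0.94 + 3200 * 0.328 = 3102 + 1050 = 4152
Giving 1909 / 5699 / 1542 / 5518 / 4152.
Period 2.
Births: 1542 * 0.163 = 251 ; 5518 * 0.297 = 1639 — total 1890
Band 2: 1909 * 0.966 = 1844
Band 3: 5699 * 0.964 = 5494
Band 4: 1542 * 0.968 = 1493
Band 5: 5518 * 0.94 + 4152 * 0.328 = 5187 + 1362 = 6549
Giving 1890 / 1844 / 5494 / 1493 / 6549.
Period 3.
Births: 5494 * 0.163 = 896 ; 1493 * 0.297 = 443 — total 1339
Band 2: 1890 * 0.966 = 1826
Band 3: 1844 * 0.964 = 1778
Band 4: 5494 * 0.968 = 5318
Band 5: 1493 * 0.94 + 6549 * 0.328 = 1403 + 2148 = 3551
Giving 1339 / 1826 / 1778 / 5318 / 3551.
Period 4.
Births: 1778 * 0.163 = 290 ; 5318 * 0.297 = 1579 — total 1869
Band 2: 1339 * 0.966 = 1293
Band 3: 1826 * 0.964 = 1760
Band 4: 1778 * 0.968 = 1721
Band 5: 5318 * 0.94 + 3551 * 0.328 = 4999 + 1165 = 6164
Giving 1869 / 1293 / 1760 / 1721 / 6164.
Scenario B total after 4 periods: 12807
Difference B − A = 12807 − 13248 = -441

-441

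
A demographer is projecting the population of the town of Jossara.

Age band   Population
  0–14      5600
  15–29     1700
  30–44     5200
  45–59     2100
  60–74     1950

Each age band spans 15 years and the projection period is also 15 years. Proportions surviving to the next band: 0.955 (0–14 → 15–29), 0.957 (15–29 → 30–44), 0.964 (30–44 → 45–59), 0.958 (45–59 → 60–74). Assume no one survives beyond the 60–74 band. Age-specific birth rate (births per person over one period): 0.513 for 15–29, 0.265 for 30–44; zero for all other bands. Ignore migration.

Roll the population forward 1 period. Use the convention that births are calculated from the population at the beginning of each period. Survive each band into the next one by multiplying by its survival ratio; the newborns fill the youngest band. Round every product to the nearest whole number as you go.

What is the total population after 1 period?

16250

[period 1]
Births: 1700 * 0.513 = 872 ; 5200 * 0.265 = 1378 → total 2250
15–29: 5600 * 0.955 = 5348
30–44: 1700 * 0.957 = 1627
45–59: 5200 * 0.964 = 5013
60–74: 2100 * 0.958 = 2012
Giving 2250 / 5348 / 1627 / 5013 / 2012.
Total after period 1: 2250 + 5348 + 1627 + 5013 + 2012 = 16250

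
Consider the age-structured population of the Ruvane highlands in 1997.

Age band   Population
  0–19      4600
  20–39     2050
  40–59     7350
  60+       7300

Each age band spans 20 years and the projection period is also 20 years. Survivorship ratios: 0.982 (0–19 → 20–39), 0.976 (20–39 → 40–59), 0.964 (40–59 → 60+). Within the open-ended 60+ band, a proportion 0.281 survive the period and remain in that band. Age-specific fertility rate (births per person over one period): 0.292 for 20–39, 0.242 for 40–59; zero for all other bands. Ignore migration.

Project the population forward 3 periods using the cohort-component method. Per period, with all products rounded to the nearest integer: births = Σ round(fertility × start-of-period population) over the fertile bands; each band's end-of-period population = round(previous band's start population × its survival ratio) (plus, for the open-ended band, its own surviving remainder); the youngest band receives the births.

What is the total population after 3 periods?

11312

Let group 1 be 0–19 through group 4 = 60+.
Period 1:
Births: 2050 × 0.292 = 599, 7350 × 0.242 = 1779 → 2378
Group 2: 4600 × 0.982 = 4517
Group 3: 2050 × 0.976 = 2001
Group 4: 7350 × 0.964 + 7300 × 0.281 = 7085 + 2051 = 9136
Giving 2378 / 4517 / 2001 / 9136.
Period 2:
Births: 4517 × 0.292 = 1319, 2001 × 0.242 = 484 → 1803
Group 2: 2378 × 0.982 = 2335
Group 3: 4517 × 0.976 = 4409
Group 4: 2001 × 0.964 + 9136 × 0.281 = 1929 + 2567 = 4496
Giving 1803 / 2335 / 4409 / 4496.
Period 3:
Births: 2335 × 0.292 = 682, 4409 × 0.242 = 1067 → 1749
Group 2: 1803 × 0.982 = 1771
Group 3: 2335 × 0.976 = 2279
Group 4: 4409 × 0.964 + 4496 × 0.281 = 4250 + 1263 = 5513
Giving 1749 / 1771 / 2279 / 5513.
Total after period 3: 1749 + 1771 + 2279 + 5513 = 11312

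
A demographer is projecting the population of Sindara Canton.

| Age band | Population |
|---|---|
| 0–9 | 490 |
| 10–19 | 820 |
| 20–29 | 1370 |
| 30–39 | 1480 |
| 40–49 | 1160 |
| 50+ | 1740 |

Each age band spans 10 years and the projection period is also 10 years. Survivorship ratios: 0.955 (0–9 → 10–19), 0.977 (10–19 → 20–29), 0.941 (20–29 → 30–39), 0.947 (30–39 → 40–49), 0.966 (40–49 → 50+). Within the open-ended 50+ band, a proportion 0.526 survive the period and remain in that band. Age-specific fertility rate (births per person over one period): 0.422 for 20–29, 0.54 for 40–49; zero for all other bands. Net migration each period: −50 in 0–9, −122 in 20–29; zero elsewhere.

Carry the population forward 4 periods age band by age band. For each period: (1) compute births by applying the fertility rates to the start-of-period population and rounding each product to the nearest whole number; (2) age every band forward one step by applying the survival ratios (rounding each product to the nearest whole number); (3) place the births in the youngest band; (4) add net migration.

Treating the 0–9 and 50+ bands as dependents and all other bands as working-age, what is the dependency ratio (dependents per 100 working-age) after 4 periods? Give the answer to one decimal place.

94.0

After projecting period 1:
Births: 1370 * 0.422 = 578  |  1160 * 0.54 = 626 → 1204
10–19: 490 * 0.955 = 468
20–29: 820 * 0.977 = 801
30–39: 1370 * 0.941 = 1289
40–49: 1480 * 0.947 = 1402
50+: 1160 * 0.966 + 1740 * 0.526 = 1121 + 915 = 2036
Net migration: 0–9 − 50 → 1154; 20–29 − 122 → 679
Giving 1154 / 468 / 679 / 1289 / 1402 / 2036.
After projecting period 2:
Births: 679 * 0.422 = 287  |  1402 * 0.54 = 757 → 1044
10–19: 1154 * 0.955 = 1102
20–29: 468 * 0.977 = 457
30–39: 679 * 0.941 = 639
40–49: 1289 * 0.947 = 1221
50+: 1402 * 0.966 + 2036 * 0.526 = 1354 + 1071 = 2425
Net migration: 0–9 − 50 → 994; 20–29 − 122 → 335
Giving 994 / 1102 / 335 / 639 / 1221 / 2425.
After projecting period 3:
Births: 335 * 0.422 = 141  |  1221 * 0.54 = 659 → 800
10–19: 994 * 0.955 = 949
20–29: 1102 * 0.977 = 1077
30–39: 335 * 0.941 = 315
40–49: 639 * 0.947 = 605
50+: 1221 * 0.966 + 2425 * 0.526 = 1179 + 1276 = 2455
Net migration: 0–9 − 50 → 750; 20–29 − 122 → 955
Giving 750 / 949 / 955 / 315 / 605 / 2455.
After projecting period 4:
Births: 955 * 0.422 = 403  |  605 * 0.54 = 327 → 730
10–19: 750 * 0.955 = 716
20–29: 949 * 0.977 = 927
30–39: 955 * 0.941 = 899
40–49: 315 * 0.947 = 298
50+: 605 * 0.966 + 2455 * 0.526 = 584 + 1291 = 1875
Net migration: 0–9 − 50 → 680; 20–29 − 122 → 805
Giving 680 / 716 / 805 / 899 / 298 / 1875.
Dependents (band 0–9 + band 50+) = 680 + 1875 = 2555; working-age = 2718; ratio = 2555/2718 × 100 = 94.0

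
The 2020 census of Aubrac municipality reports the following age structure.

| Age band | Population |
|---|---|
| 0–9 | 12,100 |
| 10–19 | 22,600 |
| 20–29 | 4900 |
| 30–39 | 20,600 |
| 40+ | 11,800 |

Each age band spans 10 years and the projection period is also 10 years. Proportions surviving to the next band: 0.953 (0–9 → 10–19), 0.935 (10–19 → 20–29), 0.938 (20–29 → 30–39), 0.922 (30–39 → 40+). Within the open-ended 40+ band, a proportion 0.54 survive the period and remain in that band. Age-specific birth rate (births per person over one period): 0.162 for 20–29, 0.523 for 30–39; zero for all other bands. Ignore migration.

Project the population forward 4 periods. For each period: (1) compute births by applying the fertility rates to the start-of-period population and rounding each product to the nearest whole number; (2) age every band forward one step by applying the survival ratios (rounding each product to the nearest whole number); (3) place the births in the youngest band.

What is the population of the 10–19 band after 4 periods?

11544

— Period 1 —
Births: 4900 × 0.162 = 794, 20600 × 0.523 = 10774 ⇒ total 11568
10–19: 12100 × 0.953 = 11531
20–29: 22600 × 0.935 = 21131
30–39: 4900 × 0.938 = 4596
40+: 20600 × 0.922 + 11800 × 0.54 = 18993 + 6372 = 25365
→ [11568, 11531, 21131, 4596, 25365]
— Period 2 —
Births: 21131 × 0.162 = 3423, 4596 × 0.523 = 2404 ⇒ total 5827
10–19: 11568 × 0.953 = 11024
20–29: 11531 × 0.935 = 10781
30–39: 21131 × 0.938 = 19821
40+: 4596 × 0.922 + 25365 × 0.54 = 4238 + 13697 = 17935
→ [5827, 11024, 10781, 19821, 17935]
— Period 3 —
Births: 10781 × 0.162 = 1747, 19821 × 0.523 = 10366 ⇒ total 12113
10–19: 5827 × 0.953 = 5553
20–29: 11024 × 0.935 = 10307
30–39: 10781 × 0.938 = 10113
40+: 19821 × 0.922 + 17935 × 0.54 = 18275 + 9685 = 27960
→ [12113, 5553, 10307, 10113, 27960]
— Period 4 —
Births: 10307 × 0.162 = 1670, 10113 × 0.523 = 5289 ⇒ total 6959
10–19: 12113 × 0.953 = 11544
20–29: 5553 × 0.935 = 5192
30–39: 10307 × 0.938 = 9668
40+: 10113 × 0.922 + 27960 × 0.54 = 9324 + 15098 = 24422
→ [6959, 11544, 5192, 9668, 24422]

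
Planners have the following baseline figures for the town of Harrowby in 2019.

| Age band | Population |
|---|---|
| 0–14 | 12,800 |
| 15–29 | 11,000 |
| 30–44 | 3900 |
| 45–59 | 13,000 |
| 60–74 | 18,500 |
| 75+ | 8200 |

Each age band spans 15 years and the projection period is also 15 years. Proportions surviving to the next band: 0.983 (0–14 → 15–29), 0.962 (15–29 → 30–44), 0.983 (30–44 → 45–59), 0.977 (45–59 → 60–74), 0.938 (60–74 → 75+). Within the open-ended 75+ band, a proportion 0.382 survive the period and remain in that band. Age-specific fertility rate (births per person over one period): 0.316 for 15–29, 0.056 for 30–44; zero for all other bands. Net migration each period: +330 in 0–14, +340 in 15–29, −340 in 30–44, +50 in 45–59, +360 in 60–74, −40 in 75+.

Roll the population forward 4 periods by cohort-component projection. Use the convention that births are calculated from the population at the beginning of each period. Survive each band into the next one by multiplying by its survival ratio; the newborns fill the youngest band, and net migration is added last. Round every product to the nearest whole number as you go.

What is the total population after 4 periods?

39330

After projecting period 1:
Births: 11000 × 0.316 = 3476  |  3900 × 0.056 = 218 → total 3694
15–29: 12800 × 0.983 = 12582
30–44: 11000 × 0.962 = 10582
45–59: 3900 × 0.983 = 3834
60–74: 13000 × 0.977 = 12701
75+: 18500 × 0.938 + 8200 × 0.382 = 17353 + 3132 = 20485
Net migration: 0–14 + 330 → 4024; 15–29 + 340 → 12922; 30–44 − 340 → 10242; 45–59 + 50 → 3884; 60–74 + 360 → 13061; 75+ − 40 → 20445
Giving 4024 / 12922 / 10242 / 3884 / 13061 / 20445.
After projecting period 2:
Births: 12922 × 0.316 = 4083  |  10242 × 0.056 = 574 → total 4657
15–29: 4024 × 0.983 = 3956
30–44: 12922 × 0.962 = 12431
45–59: 10242 × 0.983 = 10068
60–74: 3884 × 0.977 = 3795
75+: 13061 × 0.938 + 20445 × 0.382 = 12251 + 7810 = 20061
Net migration: 0–14 + 330 → 4987; 15–29 + 340 → 4296; 30–44 − 340 → 12091; 45–59 + 50 → 10118; 60–74 + 360 → 4155; 75+ − 40 → 20021
Giving 4987 / 4296 / 12091 / 10118 / 4155 / 20021.
After projecting period 3:
Births: 4296 × 0.316 = 1358  |  12091 × 0.056 = 677 → total 2035
15–29: 4987 × 0.983 = 4902
30–44: 4296 × 0.962 = 4133
45–59: 12091 × 0.983 = 11885
60–74: 10118 × 0.977 = 9885
75+: 4155 × 0.938 + 20021 × 0.382 = 3897 + 7648 = 11545
Net migration: 0–14 + 330 → 2365; 15–29 + 340 → 5242; 30–44 − 340 → 3793; 45–59 + 50 → 11935; 60–74 + 360 → 10245; 75+ − 40 → 11505
Giving 2365 / 5242 / 3793 / 11935 / 10245 / 11505.
After projecting period 4:
Births: 5242 × 0.316 = 1656  |  3793 × 0.056 = 212 → total 1868
15–29: 2365 × 0.983 = 2325
30–44: 5242 × 0.962 = 5043
45–59: 3793 × 0.983 = 3729
60–74: 11935 × 0.977 = 11660
75+: 10245 × 0.938 + 11505 × 0.382 = 9610 + 4395 = 14005
Net migration: 0–14 + 330 → 2198; 15–29 + 340 → 2665; 30–44 − 340 → 4703; 45–59 + 50 → 3779; 60–74 + 360 → 12020; 75+ − 40 → 13965
Giving 2198 / 2665 / 4703 / 3779 / 12020 / 13965.
Total after period 4: 2198 + 2665 + 4703 + 3779 + 12020 + 13965 = 39330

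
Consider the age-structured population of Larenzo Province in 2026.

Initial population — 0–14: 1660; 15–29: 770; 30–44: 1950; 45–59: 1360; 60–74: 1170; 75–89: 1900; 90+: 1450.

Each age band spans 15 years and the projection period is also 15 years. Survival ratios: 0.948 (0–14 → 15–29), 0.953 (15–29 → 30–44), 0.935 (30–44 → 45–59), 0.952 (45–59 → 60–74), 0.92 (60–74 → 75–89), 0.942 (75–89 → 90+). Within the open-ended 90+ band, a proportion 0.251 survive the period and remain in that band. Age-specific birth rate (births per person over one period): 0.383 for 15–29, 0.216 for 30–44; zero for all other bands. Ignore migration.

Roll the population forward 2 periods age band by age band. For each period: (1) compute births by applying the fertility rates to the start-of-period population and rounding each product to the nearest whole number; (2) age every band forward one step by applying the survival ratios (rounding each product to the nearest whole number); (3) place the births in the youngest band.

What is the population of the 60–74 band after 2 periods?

1735

After projecting period 1:
Births: 770 * 0.383 = 295, 1950 * 0.216 = 421 → 716
15–29: 1660 * 0.948 = 1574
30–44: 770 * 0.953 = 734
45–59: 1950 * 0.935 = 1823
60–74: 1360 * 0.952 = 1295
75–89: 1170 * 0.92 = 1076
90+: 1900 * 0.942 + 1450 * 0.251 = 1790 + 364 = 2154
End of period: [716, 1574, 734, 1823, 1295, 1076, 2154]
After projecting period 2:
Births: 1574 * 0.383 = 603, 734 * 0.216 = 159 → 762
15–29: 716 * 0.948 = 679
30–44: 1574 * 0.953 = 1500
45–59: 734 * 0.935 = 686
60–74: 1823 * 0.952 = 1735
75–89: 1295 * 0.92 = 1191
90+: 1076 * 0.942 + 2154 * 0.251 = 1014 + 541 = 1555
End of period: [762, 679, 1500, 686, 1735, 1191, 1555]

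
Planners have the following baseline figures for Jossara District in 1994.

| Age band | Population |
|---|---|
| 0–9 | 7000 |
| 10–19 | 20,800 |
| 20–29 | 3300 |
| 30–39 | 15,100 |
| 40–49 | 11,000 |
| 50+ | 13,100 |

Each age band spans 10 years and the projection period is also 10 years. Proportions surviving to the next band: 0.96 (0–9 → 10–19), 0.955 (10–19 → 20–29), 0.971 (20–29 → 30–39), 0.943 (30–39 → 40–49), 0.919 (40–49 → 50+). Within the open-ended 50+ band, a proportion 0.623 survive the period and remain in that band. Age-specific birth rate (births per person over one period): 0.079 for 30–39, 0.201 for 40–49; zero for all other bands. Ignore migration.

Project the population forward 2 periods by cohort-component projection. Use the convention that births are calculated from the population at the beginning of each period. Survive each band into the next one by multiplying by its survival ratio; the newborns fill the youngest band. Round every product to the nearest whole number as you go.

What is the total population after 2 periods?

After projecting period 1:
Births: 15100 × 0.079 = 1193  |  11000 × 0.201 = 2211 ⇒ total 3404
10–19: 7000 × 0.96 = 6720
20–29: 20800 × 0.955 = 19864
30–39: 3300 × 0.971 = 3204
40–49: 15100 × 0.943 = 14239
50+: 11000 × 0.919 + 13100 × 0.623 = 10109 + 8161 = 18270
→ [3404, 6720, 19864, 3204, 14239, 18270]
After projecting period 2:
Births: 3204 × 0.079 = 253  |  14239 × 0.201 = 2862 ⇒ total 3115
10–19: 3404 × 0.96 = 3268
20–29: 6720 × 0.955 = 6418
30–39: 19864 × 0.971 = 19288
40–49: 3204 × 0.943 = 3021
50+: 14239 × 0.919 + 18270 × 0.623 = 13086 + 11382 = 24468
→ [3115, 3268, 6418, 19288, 3021, 24468]
Total after period 2: 3115 + 3268 + 6418 + 19288 + 3021 + 24468 = 59578

59578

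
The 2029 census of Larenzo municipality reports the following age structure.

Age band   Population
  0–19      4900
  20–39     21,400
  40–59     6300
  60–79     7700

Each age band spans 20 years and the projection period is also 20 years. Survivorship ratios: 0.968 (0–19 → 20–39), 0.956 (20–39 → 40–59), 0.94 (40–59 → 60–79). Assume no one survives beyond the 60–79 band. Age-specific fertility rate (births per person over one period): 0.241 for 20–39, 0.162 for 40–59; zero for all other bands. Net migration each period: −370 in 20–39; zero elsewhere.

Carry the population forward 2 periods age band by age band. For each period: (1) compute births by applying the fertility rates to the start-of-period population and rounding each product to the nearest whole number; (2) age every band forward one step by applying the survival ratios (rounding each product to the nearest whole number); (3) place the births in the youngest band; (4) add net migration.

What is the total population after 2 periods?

[period 1]
Births: 21400 * 0.241 = 5157 ; 6300 * 0.162 = 1021 → total 6178
20–39: 4900 * 0.968 = 4743
40–59: 21400 * 0.956 = 20458
60–79: 6300 * 0.94 = 5922
Net migration: 20–39 − 370 → 4373
End of period: [6178, 4373, 20458, 5922]
[period 2]
Births: 4373 * 0.241 = 1054 ; 20458 * 0.162 = 3314 → total 4368
20–39: 6178 * 0.968 = 5980
40–59: 4373 * 0.956 = 4181
60–79: 20458 * 0.94 = 19231
Net migration: 20–39 − 370 → 5610
End of period: [4368, 5610, 4181, 19231]
Total after period 2: 4368 + 5610 + 4181 + 19231 = 33390

33390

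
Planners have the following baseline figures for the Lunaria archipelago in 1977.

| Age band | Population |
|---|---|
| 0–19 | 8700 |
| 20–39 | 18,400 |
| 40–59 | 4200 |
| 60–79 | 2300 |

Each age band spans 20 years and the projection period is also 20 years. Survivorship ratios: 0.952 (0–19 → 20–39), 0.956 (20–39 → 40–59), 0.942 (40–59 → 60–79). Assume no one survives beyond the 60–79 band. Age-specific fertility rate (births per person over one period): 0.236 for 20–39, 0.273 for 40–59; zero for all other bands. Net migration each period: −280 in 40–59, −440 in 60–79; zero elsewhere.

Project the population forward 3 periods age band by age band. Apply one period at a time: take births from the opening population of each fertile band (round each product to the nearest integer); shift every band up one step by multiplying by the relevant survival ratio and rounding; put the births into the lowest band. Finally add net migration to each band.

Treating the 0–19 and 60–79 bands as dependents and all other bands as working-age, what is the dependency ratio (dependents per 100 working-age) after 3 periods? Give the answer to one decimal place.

90.9

Call the bands 1 to 4, youngest first.
After projecting period 1:
Births: 18400 × 0.236 = 4342, 4200 × 0.273 = 1147 ⇒ total 5489
Band 2: 8700 × 0.952 = 8282
Band 3: 18400 × 0.956 = 17590
Band 4: 4200 × 0.942 = 3956
Net migration: Band 3 − 280 → 17310; Band 4 − 440 → 3516
End of period: [5489, 8282, 17310, 3516]
After projecting period 2:
Births: 8282 × 0.236 = 1955, 17310 × 0.273 = 4726 ⇒ total 6681
Band 2: 5489 × 0.952 = 5226
Band 3: 8282 × 0.956 = 7918
Band 4: 17310 × 0.942 = 16306
Net migration: Band 3 − 280 → 7638; Band 4 − 440 → 15866
End of period: [6681, 5226, 7638, 15866]
After projecting period 3:
Births: 5226 × 0.236 = 1233, 7638 × 0.273 = 2085 ⇒ total 3318
Band 2: 6681 × 0.952 = 6360
Band 3: 5226 × 0.956 = 4996
Band 4: 7638 × 0.942 = 7195
Net migration: Band 3 − 280 → 4716; Band 4 − 440 → 6755
End of period: [3318, 6360, 4716, 6755]
Dependents (band 0–19 + band 60–79) = 3318 + 6755 = 10073; working-age = 11076; ratio = 10073/11076 × 100 = 90.9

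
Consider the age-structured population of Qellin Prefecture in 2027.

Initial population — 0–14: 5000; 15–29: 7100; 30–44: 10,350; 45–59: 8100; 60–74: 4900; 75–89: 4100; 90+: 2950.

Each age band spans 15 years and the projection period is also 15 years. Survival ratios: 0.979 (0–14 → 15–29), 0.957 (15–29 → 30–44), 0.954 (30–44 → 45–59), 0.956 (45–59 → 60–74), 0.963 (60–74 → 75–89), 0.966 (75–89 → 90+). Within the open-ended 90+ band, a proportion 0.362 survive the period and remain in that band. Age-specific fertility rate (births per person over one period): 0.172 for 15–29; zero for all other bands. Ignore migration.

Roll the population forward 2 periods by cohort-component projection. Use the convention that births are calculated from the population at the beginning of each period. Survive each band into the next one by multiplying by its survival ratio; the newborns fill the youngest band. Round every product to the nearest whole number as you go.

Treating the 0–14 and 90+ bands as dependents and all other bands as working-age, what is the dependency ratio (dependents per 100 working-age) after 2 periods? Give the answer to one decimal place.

Let band 1 be 0–14 through band 7 = 90+.
Period 1.
Births: 7100 × 0.172 = 1221
Band 2: 5000 × 0.979 = 4895
Band 3: 7100 × 0.957 = 6795
Band 4: 10350 × 0.954 = 9874
Band 5: 8100 × 0.956 = 7744
Band 6: 4900 × 0.963 = 4719
Band 7: 4100 × 0.966 + 2950 × 0.362 = 3961 + 1068 = 5029
End of period: [1221, 4895, 6795, 9874, 7744, 4719, 5029]
Period 2.
Births: 4895 × 0.172 = 842
Band 2: 1221 × 0.979 = 1195
Band 3: 4895 × 0.957 = 4685
Band 4: 6795 × 0.954 = 6482
Band 5: 9874 × 0.956 = 9440
Band 6: 7744 × 0.963 = 7457
Band 7: 4719 × 0.966 + 5029 × 0.362 = 4559 + 1820 = 6379
End of period: [842, 1195, 4685, 6482, 9440, 7457, 6379]
Dependents (band 0–14 + band 90+) = 842 + 6379 = 7221; working-age = 29259; ratio = 7221/29259 × 100 = 24.7

24.7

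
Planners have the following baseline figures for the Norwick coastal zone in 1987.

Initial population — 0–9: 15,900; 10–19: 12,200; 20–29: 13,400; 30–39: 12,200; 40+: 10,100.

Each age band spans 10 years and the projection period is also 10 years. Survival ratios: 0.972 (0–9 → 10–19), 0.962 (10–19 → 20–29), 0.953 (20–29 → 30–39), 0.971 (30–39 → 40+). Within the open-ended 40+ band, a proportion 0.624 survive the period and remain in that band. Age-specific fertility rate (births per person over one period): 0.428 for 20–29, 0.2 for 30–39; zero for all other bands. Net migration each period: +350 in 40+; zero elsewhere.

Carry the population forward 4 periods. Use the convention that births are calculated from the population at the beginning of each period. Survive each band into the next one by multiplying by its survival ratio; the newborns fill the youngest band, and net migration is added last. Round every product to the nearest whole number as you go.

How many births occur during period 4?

Call the bands 1 to 5, youngest first.
[period 1]
Births: 13400 * 0.428 = 5735 ; 12200 * 0.2 = 2440 ⇒ total 8175
Band 2: 15900 * 0.972 = 15455
Band 3: 12200 * 0.962 = 11736
Band 4: 13400 * 0.953 = 12770
Band 5: 12200 * 0.971 + 10100 * 0.624 = 11846 + 6302 = 18148
Net migration: Band 5 + 350 → 18498
Population now: 0–9=8175, 10–19=15455, 20–29=11736, 30–39=12770, 40+=18498
[period 2]
Births: 11736 * 0.428 = 5023 ; 12770 * 0.2 = 2554 ⇒ total 7577
Band 2: 8175 * 0.972 = 7946
Band 3: 15455 * 0.962 = 14868
Band 4: 11736 * 0.953 = 11184
Band 5: 12770 * 0.971 + 18498 * 0.624 = 12400 + 11543 = 23943
Net migration: Band 5 + 350 → 24293
Population now: 0–9=7577, 10–19=7946, 20–29=14868, 30–39=11184, 40+=24293
[period 3]
Births: 14868 * 0.428 = 6364 ; 11184 * 0.2 = 2237 ⇒ total 8601
Band 2: 7577 * 0.972 = 7365
Band 3: 7946 * 0.962 = 7644
Band 4: 14868 * 0.953 = 14169
Band 5: 11184 * 0.971 + 24293 * 0.624 = 10860 + 15159 = 26019
Net migration: Band 5 + 350 → 26369
Population now: 0–9=8601, 10–19=7365, 20–29=7644, 30–39=14169, 40+=26369
[period 4]
Births: 7644 * 0.428 = 3272 ; 14169 * 0.2 = 2834 ⇒ total 6106
Band 2: 8601 * 0.972 = 8360
Band 3: 7365 * 0.962 = 7085
Band 4: 7644 * 0.953 = 7285
Band 5: 14169 * 0.971 + 26369 * 0.624 = 13758 + 16454 = 30212
Net migration: Band 5 + 350 → 30562
Population now: 0–9=6106, 10–19=8360, 20–29=7085, 30–39=7285, 40+=30562

6106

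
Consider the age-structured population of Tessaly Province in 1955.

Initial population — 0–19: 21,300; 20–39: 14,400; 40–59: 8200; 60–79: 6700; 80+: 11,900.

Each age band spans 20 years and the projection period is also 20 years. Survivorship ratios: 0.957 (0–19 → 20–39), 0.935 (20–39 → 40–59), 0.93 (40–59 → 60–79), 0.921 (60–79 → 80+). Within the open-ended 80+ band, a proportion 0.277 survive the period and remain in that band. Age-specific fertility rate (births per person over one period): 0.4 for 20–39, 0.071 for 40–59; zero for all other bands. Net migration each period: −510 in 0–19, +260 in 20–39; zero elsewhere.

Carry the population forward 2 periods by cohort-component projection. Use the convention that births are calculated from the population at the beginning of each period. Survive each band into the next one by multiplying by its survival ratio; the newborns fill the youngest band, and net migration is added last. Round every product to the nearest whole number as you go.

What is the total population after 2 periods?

After projecting period 1:
Births: 14400 * 0.4 = 5760 ; 8200 * 0.071 = 582 → 6342
20–39: 21300 * 0.957 = 20384
40–59: 14400 * 0.935 = 13464
60–79: 8200 * 0.93 = 7626
80+: 6700 * 0.921 + 11900 * 0.277 = 6171 + 3296 = 9467
Net migration: 0–19 − 510 → 5832; 20–39 + 260 → 20644
→ [5832, 20644, 13464, 7626, 9467]
After projecting period 2:
Births: 20644 * 0.4 = 8258 ; 13464 * 0.071 = 956 → 9214
20–39: 5832 * 0.957 = 5581
40–59: 20644 * 0.935 = 19302
60–79: 13464 * 0.93 = 12522
80+: 7626 * 0.921 + 9467 * 0.277 = 7024 + 2622 = 9646
Net migration: 0–19 − 510 → 8704; 20–39 + 260 → 5841
→ [8704, 5841, 19302, 12522, 9646]
Total after period 2: 8704 + 5841 + 19302 + 12522 + 9646 = 56015

56015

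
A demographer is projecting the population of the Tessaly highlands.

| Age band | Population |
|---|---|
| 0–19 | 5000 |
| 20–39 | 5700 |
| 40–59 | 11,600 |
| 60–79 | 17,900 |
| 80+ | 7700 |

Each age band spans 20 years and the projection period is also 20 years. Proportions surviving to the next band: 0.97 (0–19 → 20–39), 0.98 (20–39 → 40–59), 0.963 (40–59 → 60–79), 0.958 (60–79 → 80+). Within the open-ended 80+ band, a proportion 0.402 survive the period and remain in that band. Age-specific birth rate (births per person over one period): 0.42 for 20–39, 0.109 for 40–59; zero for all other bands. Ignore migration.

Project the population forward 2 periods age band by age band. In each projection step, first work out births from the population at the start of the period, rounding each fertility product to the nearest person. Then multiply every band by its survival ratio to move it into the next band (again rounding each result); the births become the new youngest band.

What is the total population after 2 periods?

35166

Let group 1 be 0–19 through group 5 = 80+.
[period 1]
Births: 5700 × 0.42 = 2394 ; 11600 × 0.109 = 1264 → total 3658
Group 2: 5000 × 0.97 = 4850
Group 3: 5700 × 0.98 = 5586
Group 4: 11600 × 0.963 = 11171
Group 5: 17900 × 0.958 + 7700 × 0.402 = 17148 + 3095 = 20243
Population now: 0–19=3658, 20–39=4850, 40–59=5586, 60–79=11171, 80+=20243
[period 2]
Births: 4850 × 0.42 = 2037 ; 5586 × 0.109 = 609 → total 2646
Group 2: 3658 × 0.97 = 3548
Group 3: 4850 × 0.98 = 4753
Group 4: 5586 × 0.963 = 5379
Group 5: 11171 × 0.958 + 20243 × 0.402 = 10702 + 8138 = 18840
Population now: 0–19=2646, 20–39=3548, 40–59=4753, 60–79=5379, 80+=18840
Total after period 2: 2646 + 3548 + 4753 + 5379 + 18840 = 35166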